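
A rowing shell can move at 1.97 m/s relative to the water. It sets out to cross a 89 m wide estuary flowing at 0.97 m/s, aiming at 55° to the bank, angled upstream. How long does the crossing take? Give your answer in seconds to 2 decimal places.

The component of the rowing shell's velocity perpendicular to the bank is 1.97 × sin 55° = 1.614 m/s.
The flow acts along the bank and has no component across it.
Time = 89 / 1.614 = 55.152 s.

55.15 s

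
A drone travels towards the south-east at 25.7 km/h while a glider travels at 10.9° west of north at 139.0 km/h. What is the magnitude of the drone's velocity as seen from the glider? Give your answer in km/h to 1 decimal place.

160.9 km/h

Taking east as x and north as y: drone velocity = (18.173, -18.173) km/h; glider velocity = (-26.284, 136.492) km/h.
Velocity of drone relative to glider = (18.173, -18.173) − (-26.284, 136.492) = (44.457, -154.665) km/h.
Magnitude = |(44.457, -154.665)| = 160.927 km/h.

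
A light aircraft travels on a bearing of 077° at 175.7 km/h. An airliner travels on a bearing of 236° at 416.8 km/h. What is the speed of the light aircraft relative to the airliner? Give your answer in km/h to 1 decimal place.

Taking east as x and north as y: light aircraft velocity = (171.197, 39.524) km/h; airliner velocity = (-345.543, -233.072) km/h.
Velocity of light aircraft relative to airliner = (171.197, 39.524) − (-345.543, -233.072) = (516.740, 272.596) km/h.
Magnitude = |(516.740, 272.596)| = 584.233 km/h.

584.2 km/h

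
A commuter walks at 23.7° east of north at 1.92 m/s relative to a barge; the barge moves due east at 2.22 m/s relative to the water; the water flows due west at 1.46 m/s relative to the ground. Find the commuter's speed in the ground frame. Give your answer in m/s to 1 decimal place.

In east/north components (m/s): commuter relative to barge = (0.772, 1.758); barge relative to water = (2.220, 0.000); water relative to ground = (-1.460, 0.000).
Sum = (1.532, 1.758) m/s.
Speed = |(1.532, 1.758)| = 2.332 m/s.

2.3 m/s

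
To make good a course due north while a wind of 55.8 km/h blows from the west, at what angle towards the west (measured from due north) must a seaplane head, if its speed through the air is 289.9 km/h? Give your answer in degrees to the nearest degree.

11°

The wind pushes perpendicular to the desired track; the heading must have a component into the wind equal to 55.8 km/h: 289.9 sin θ = 55.8.
sin θ = 0.1925, so θ = 11.098°.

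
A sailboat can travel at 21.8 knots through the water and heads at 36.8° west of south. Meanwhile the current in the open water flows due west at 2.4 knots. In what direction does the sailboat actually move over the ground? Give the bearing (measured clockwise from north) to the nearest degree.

222°

Taking east as x and north as y: velocity relative to the water = (-13.059, -17.456) knots; the water relative to ground = (-2.400, 0.000) knots.
Velocity relative to ground = (-13.059, -17.456) + (-2.400, 0.000) = (-15.459, -17.456) knots.
Bearing = atan2(-15.46, -17.46) = 221.53° clockwise from north.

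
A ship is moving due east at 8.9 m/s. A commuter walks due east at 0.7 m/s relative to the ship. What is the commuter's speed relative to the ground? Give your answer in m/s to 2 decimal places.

Taking east as x and north as y: ship velocity = (8.900, 0.000) m/s; commuter velocity relative to ship = (0.700, 0.000) m/s.
Velocity relative to ground = (8.900, 0.000) + (0.700, 0.000) = (9.600, 0.000) m/s.
Speed = |(9.600, 0.000)| = 9.600 m/s.

9.60 m/s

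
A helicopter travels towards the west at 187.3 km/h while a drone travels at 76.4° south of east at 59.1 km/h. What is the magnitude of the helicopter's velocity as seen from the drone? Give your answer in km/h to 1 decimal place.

209.2 km/h

Taking east as x and north as y: helicopter velocity = (-187.300, 0.000) km/h; drone velocity = (13.897, -57.443) km/h.
Velocity of helicopter relative to drone = (-187.300, 0.000) − (13.897, -57.443) = (-201.197, 57.443) km/h.
Magnitude = |(-201.197, 57.443)| = 209.236 km/h.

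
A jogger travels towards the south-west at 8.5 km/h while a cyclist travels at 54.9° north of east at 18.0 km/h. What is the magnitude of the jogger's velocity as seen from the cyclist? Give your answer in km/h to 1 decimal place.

26.4 km/h

Taking east as x and north as y: jogger velocity = (-6.010, -6.010) km/h; cyclist velocity = (10.350, 14.727) km/h.
Velocity of jogger relative to cyclist = (-6.010, -6.010) − (10.350, 14.727) = (-16.361, -20.737) km/h.
Magnitude = |(-16.361, -20.737)| = 26.414 km/h.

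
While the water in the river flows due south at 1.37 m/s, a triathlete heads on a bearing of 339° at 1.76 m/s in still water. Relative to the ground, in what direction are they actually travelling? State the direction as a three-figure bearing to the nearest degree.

293°

Taking east as x and north as y: velocity relative to the water = (-0.631, 1.643) m/s; the water relative to ground = (0.000, -1.370) m/s.
Velocity relative to ground = (-0.631, 1.643) + (0.000, -1.370) = (-0.631, 0.273) m/s.
Bearing = atan2(-0.63, 0.27) = 293.41° clockwise from north.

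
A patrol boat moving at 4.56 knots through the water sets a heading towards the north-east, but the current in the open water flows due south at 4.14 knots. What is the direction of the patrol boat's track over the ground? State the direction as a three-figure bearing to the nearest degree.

Taking east as x and north as y: velocity relative to the water = (3.224, 3.224) knots; the water relative to ground = (0.000, -4.140) knots.
Velocity relative to ground = (3.224, 3.224) + (0.000, -4.140) = (3.224, -0.916) knots.
Bearing = atan2(3.22, -0.92) = 105.85° clockwise from north.

106°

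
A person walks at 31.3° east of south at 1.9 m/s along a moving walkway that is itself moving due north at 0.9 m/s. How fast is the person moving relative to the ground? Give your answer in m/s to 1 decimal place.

Taking east as x and north as y: moving walkway velocity = (0.000, 0.900) m/s; person velocity relative to moving walkway = (0.987, -1.623) m/s.
Velocity relative to ground = (0.000, 0.900) + (0.987, -1.623) = (0.987, -0.723) m/s.
Speed = |(0.987, -0.723)| = 1.224 m/s.

1.2 m/s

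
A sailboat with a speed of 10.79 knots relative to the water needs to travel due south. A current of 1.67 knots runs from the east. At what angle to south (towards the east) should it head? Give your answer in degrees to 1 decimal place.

The current pushes perpendicular to the desired track; the heading must have a component into the current equal to 1.67 knots: 10.79 sin θ = 1.67.
sin θ = 0.1548, so θ = 8.904°.

8.9°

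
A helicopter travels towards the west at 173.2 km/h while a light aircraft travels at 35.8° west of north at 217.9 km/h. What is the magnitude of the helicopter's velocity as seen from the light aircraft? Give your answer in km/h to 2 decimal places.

182.55 km/h

Taking east as x and north as y: helicopter velocity = (-173.200, 0.000) km/h; light aircraft velocity = (-127.462, 176.731) km/h.
Velocity of helicopter relative to light aircraft = (-173.200, 0.000) − (-127.462, 176.731) = (-45.738, -176.731) km/h.
Magnitude = |(-45.738, -176.731)| = 182.553 km/h.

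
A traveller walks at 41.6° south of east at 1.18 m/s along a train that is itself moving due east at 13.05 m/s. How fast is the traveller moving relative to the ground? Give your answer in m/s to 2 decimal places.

13.95 m/s

Taking east as x and north as y: train velocity = (13.050, 0.000) m/s; traveller velocity relative to train = (0.882, -0.783) m/s.
Velocity relative to ground = (13.050, 0.000) + (0.882, -0.783) = (13.932, -0.783) m/s.
Speed = |(13.932, -0.783)| = 13.954 m/s.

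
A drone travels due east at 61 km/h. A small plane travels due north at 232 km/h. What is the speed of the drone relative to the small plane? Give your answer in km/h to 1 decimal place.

Taking east as x and north as y: drone velocity = (61.000, 0.000) km/h; small plane velocity = (0.000, 232.000) km/h.
Velocity of drone relative to small plane = (61.000, 0.000) − (0.000, 232.000) = (61.000, -232.000) km/h.
Magnitude = |(61.000, -232.000)| = 239.885 km/h.

239.9 km/h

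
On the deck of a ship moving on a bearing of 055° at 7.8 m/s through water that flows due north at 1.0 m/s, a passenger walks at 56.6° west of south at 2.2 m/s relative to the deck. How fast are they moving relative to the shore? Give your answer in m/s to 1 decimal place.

6.2 m/s

In east/north components (m/s): passenger relative to ship = (-1.837, -1.211); ship relative to water = (6.389, 4.474); water relative to ground = (0.000, 1.000).
Sum = (4.553, 4.263) m/s.
Speed = |(4.553, 4.263)| = 6.237 m/s.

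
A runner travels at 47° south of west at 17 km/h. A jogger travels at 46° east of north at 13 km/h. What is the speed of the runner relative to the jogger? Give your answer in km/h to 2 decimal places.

Taking east as x and north as y: runner velocity = (-11.594, -12.433) km/h; jogger velocity = (9.351, 9.031) km/h.
Velocity of runner relative to jogger = (-11.594, -12.433) − (9.351, 9.031) = (-20.945, -21.464) km/h.
Magnitude = |(-20.945, -21.464)| = 29.990 km/h.

29.99 km/h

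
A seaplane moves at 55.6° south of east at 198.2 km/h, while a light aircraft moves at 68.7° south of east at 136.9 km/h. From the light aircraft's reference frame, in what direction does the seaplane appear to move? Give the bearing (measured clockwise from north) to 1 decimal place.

120.0°

Taking east as x and north as y: seaplane velocity = (111.976, -163.537) km/h; light aircraft velocity = (49.729, -127.549) km/h.
Velocity of seaplane relative to light aircraft = (111.976, -163.537) − (49.729, -127.549) = (62.247, -35.989) km/h.
Bearing = atan2(62.25, -35.99) = 120.03° clockwise from north.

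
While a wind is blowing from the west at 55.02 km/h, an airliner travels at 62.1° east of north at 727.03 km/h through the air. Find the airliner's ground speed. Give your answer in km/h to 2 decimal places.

Taking east as x and north as y: velocity relative to the air = (642.524, 340.199) km/h; the air relative to ground = (55.020, 0.000) km/h.
Velocity relative to ground = (642.524, 340.199) + (55.020, 0.000) = (697.544, 340.199) km/h.
Speed = |(697.544, 340.199)| = 776.082 km/h.

776.08 km/h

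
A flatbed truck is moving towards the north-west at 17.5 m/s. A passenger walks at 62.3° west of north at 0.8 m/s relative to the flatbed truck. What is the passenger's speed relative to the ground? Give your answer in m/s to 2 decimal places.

18.27 m/s

Taking east as x and north as y: flatbed truck velocity = (-12.374, 12.374) m/s; passenger velocity relative to flatbed truck = (-0.708, 0.372) m/s.
Velocity relative to ground = (-12.374, 12.374) + (-0.708, 0.372) = (-13.083, 12.746) m/s.
Speed = |(-13.083, 12.746)| = 18.265 m/s.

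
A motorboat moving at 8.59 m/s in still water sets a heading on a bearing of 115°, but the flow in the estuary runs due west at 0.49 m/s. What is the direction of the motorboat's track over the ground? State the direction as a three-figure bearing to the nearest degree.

116°

Taking east as x and north as y: velocity relative to the water = (7.785, -3.630) m/s; the water relative to ground = (-0.490, 0.000) m/s.
Velocity relative to ground = (7.785, -3.630) + (-0.490, 0.000) = (7.295, -3.630) m/s.
Bearing = atan2(7.30, -3.63) = 116.46° clockwise from north.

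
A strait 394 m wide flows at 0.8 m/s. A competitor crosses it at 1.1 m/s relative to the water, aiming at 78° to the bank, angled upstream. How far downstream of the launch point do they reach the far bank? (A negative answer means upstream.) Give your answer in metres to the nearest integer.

209 m

Perpendicular speed = 1.076 m/s; crossing time = 394 / 1.076 = 366.184 s.
Net downstream speed = 0.571 m/s.
Drift = 0.571 × 366.184 = 209.200 m (downstream).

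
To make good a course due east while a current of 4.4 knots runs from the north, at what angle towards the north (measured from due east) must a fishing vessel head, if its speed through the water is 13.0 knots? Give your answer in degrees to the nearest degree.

20°

The current pushes perpendicular to the desired track; the heading must have a component into the current equal to 4.4 knots: 13.0 sin θ = 4.4.
sin θ = 0.3385, so θ = 19.783°.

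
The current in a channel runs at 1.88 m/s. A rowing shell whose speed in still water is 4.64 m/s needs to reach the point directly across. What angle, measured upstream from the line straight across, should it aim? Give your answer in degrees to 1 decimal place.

23.9°

To cancel the current, the upstream component of the rowing shell's velocity must equal the flow: 4.64 sin θ = 1.88.
sin θ = 1.88 / 4.64 = 0.4052.
θ = arcsin(0.4052) = 23.902°.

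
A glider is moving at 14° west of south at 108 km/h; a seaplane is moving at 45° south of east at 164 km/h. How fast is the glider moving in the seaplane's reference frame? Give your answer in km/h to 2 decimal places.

Taking east as x and north as y: glider velocity = (-26.128, -104.792) km/h; seaplane velocity = (115.966, -115.966) km/h.
Velocity of glider relative to seaplane = (-26.128, -104.792) − (115.966, -115.966) = (-142.093, 11.174) km/h.
Magnitude = |(-142.093, 11.174)| = 142.532 km/h.

142.53 km/h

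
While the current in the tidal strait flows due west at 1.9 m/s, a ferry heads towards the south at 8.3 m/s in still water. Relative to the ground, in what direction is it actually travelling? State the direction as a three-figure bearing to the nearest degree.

193°

Taking east as x and north as y: velocity relative to the water = (0.000, -8.300) m/s; the water relative to ground = (-1.900, 0.000) m/s.
Velocity relative to ground = (0.000, -8.300) + (-1.900, 0.000) = (-1.900, -8.300) m/s.
Bearing = atan2(-1.90, -8.30) = 192.89° clockwise from north.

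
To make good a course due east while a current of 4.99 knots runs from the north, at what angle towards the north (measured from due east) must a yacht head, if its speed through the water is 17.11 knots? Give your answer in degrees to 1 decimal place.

The current pushes perpendicular to the desired track; the heading must have a component into the current equal to 4.99 knots: 17.11 sin θ = 4.99.
sin θ = 0.2916, so θ = 16.956°.

17.0°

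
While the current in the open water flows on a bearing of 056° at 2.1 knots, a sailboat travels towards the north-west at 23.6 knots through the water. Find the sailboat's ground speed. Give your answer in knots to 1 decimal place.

Taking east as x and north as y: velocity relative to the water = (-16.688, 16.688) knots; the water relative to ground = (1.741, 1.174) knots.
Velocity relative to ground = (-16.688, 16.688) + (1.741, 1.174) = (-14.947, 17.862) knots.
Speed = |(-14.947, 17.862)| = 23.291 knots.

23.3 knots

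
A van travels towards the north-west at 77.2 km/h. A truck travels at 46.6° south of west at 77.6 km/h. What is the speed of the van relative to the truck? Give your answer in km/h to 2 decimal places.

110.98 km/h

Taking east as x and north as y: van velocity = (-54.589, 54.589) km/h; truck velocity = (-53.318, -56.382) km/h.
Velocity of van relative to truck = (-54.589, 54.589) − (-53.318, -56.382) = (-1.271, 110.971) km/h.
Magnitude = |(-1.271, 110.971)| = 110.978 km/h.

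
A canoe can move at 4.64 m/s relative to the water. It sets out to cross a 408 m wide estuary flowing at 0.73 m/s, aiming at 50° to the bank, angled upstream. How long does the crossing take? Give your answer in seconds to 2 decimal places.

114.79 s

The component of the canoe's velocity perpendicular to the bank is 4.64 × sin 50° = 3.554 m/s.
The flow acts along the bank and has no component across it.
Time = 408 / 3.554 = 114.786 s.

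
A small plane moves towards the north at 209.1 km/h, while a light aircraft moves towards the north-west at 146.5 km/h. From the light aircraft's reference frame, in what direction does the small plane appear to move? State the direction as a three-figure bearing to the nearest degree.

044°

Taking east as x and north as y: small plane velocity = (0.000, 209.100) km/h; light aircraft velocity = (-103.591, 103.591) km/h.
Velocity of small plane relative to light aircraft = (0.000, 209.100) − (-103.591, 103.591) = (103.591, 105.509) km/h.
Bearing = atan2(103.59, 105.51) = 44.47° clockwise from north.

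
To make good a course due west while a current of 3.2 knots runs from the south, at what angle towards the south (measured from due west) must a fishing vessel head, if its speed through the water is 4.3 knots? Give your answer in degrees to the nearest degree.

The current pushes perpendicular to the desired track; the heading must have a component into the current equal to 3.2 knots: 4.3 sin θ = 3.2.
sin θ = 0.7442, so θ = 48.089°.

48°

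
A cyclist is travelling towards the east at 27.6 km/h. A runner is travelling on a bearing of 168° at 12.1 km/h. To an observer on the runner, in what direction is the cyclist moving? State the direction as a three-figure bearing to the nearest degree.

065°

Taking east as x and north as y: cyclist velocity = (27.600, 0.000) km/h; runner velocity = (2.516, -11.836) km/h.
Velocity of cyclist relative to runner = (27.600, 0.000) − (2.516, -11.836) = (25.084, 11.836) km/h.
Bearing = atan2(25.08, 11.84) = 64.74° clockwise from north.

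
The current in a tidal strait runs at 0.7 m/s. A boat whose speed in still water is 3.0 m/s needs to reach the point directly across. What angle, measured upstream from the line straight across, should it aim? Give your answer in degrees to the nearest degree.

To cancel the current, the upstream component of the boat's velocity must equal the flow: 3.0 sin θ = 0.7.
sin θ = 0.7 / 3.0 = 0.2333.
θ = arcsin(0.2333) = 13.493°.

13°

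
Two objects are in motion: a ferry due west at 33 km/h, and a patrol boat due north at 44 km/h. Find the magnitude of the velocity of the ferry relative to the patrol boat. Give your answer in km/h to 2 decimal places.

Taking east as x and north as y: ferry velocity = (-33.000, 0.000) km/h; patrol boat velocity = (0.000, 44.000) km/h.
Velocity of ferry relative to patrol boat = (-33.000, 0.000) − (0.000, 44.000) = (-33.000, -44.000) km/h.
Magnitude = |(-33.000, -44.000)| = 55.000 km/h.

55.00 km/h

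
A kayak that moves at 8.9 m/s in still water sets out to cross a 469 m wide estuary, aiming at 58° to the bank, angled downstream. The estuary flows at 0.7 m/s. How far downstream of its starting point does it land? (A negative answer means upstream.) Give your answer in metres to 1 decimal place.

336.6 m

Perpendicular speed = 7.548 m/s; crossing time = 469 / 7.548 = 62.139 s.
Net downstream speed = 5.416 m/s.
Drift = 5.416 × 62.139 = 336.561 m (downstream).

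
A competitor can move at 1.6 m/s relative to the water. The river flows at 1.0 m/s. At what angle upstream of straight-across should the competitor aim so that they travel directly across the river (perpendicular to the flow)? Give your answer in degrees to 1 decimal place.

38.7°

To cancel the current, the upstream component of the competitor's velocity must equal the flow: 1.6 sin θ = 1.0.
sin θ = 1.0 / 1.6 = 0.6250.
θ = arcsin(0.6250) = 38.682°.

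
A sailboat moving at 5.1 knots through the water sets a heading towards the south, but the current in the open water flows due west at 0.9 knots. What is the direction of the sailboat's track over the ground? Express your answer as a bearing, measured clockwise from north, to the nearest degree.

Taking east as x and north as y: velocity relative to the water = (0.000, -5.100) knots; the water relative to ground = (-0.900, 0.000) knots.
Velocity relative to ground = (0.000, -5.100) + (-0.900, 0.000) = (-0.900, -5.100) knots.
Bearing = atan2(-0.90, -5.10) = 190.01° clockwise from north.

190°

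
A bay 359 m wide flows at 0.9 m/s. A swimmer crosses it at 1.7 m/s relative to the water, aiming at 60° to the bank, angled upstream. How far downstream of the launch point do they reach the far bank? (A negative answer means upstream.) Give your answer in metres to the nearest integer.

Perpendicular speed = 1.472 m/s; crossing time = 359 / 1.472 = 243.846 s.
Net downstream speed = 0.050 m/s.
Drift = 0.050 × 243.846 = 12.192 m (downstream).

12 m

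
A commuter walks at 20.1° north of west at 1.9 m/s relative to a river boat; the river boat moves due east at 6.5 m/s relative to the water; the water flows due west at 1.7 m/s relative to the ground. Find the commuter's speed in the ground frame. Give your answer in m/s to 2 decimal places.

In east/north components (m/s): commuter relative to river boat = (-1.784, 0.653); river boat relative to water = (6.500, 0.000); water relative to ground = (-1.700, 0.000).
Sum = (3.016, 0.653) m/s.
Speed = |(3.016, 0.653)| = 3.086 m/s.

3.09 m/s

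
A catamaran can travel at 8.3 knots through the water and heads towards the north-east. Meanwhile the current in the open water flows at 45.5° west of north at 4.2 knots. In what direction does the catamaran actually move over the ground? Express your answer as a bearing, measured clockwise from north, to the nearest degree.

Taking east as x and north as y: velocity relative to the water = (5.869, 5.869) knots; the water relative to ground = (-2.996, 2.944) knots.
Velocity relative to ground = (5.869, 5.869) + (-2.996, 2.944) = (2.873, 8.813) knots.
Bearing = atan2(2.87, 8.81) = 18.06° clockwise from north.

018°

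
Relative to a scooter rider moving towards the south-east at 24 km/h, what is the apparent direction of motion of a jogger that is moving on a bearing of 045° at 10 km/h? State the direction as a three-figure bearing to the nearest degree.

Taking east as x and north as y: jogger velocity = (7.071, 7.071) km/h; scooter rider velocity = (16.971, -16.971) km/h.
Velocity of jogger relative to scooter rider = (7.071, 7.071) − (16.971, -16.971) = (-9.899, 24.042) km/h.
Bearing = atan2(-9.90, 24.04) = 337.62° clockwise from north.

338°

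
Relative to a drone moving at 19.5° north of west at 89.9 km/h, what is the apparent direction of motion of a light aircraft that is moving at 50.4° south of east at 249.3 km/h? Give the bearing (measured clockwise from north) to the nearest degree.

132°

Taking east as x and north as y: light aircraft velocity = (158.910, -192.089) km/h; drone velocity = (-84.743, 30.009) km/h.
Velocity of light aircraft relative to drone = (158.910, -192.089) − (-84.743, 30.009) = (243.653, -222.098) km/h.
Bearing = atan2(243.65, -222.10) = 132.35° clockwise from north.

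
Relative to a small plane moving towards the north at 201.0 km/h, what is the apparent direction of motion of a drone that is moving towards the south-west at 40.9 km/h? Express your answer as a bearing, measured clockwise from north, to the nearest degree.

187°

Taking east as x and north as y: drone velocity = (-28.921, -28.921) km/h; small plane velocity = (0.000, 201.000) km/h.
Velocity of drone relative to small plane = (-28.921, -28.921) − (0.000, 201.000) = (-28.921, -229.921) km/h.
Bearing = atan2(-28.92, -229.92) = 187.17° clockwise from north.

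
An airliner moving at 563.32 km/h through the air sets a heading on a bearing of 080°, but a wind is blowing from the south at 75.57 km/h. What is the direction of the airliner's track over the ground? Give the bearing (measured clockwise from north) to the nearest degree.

073°

Taking east as x and north as y: velocity relative to the air = (554.762, 97.819) km/h; the air relative to ground = (0.000, 75.570) km/h.
Velocity relative to ground = (554.762, 97.819) + (0.000, 75.570) = (554.762, 173.389) km/h.
Bearing = atan2(554.76, 173.39) = 72.64° clockwise from north.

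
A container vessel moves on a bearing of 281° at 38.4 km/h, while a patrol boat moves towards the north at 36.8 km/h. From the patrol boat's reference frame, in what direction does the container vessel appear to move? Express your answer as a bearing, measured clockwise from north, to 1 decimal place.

232.0°

Taking east as x and north as y: container vessel velocity = (-37.694, 7.327) km/h; patrol boat velocity = (0.000, 36.800) km/h.
Velocity of container vessel relative to patrol boat = (-37.694, 7.327) − (0.000, 36.800) = (-37.694, -29.473) km/h.
Bearing = atan2(-37.69, -29.47) = 231.98° clockwise from north.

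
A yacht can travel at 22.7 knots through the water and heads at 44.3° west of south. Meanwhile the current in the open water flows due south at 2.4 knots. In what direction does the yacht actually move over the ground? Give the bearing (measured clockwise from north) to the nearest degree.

Taking east as x and north as y: velocity relative to the water = (-15.854, -16.246) knots; the water relative to ground = (0.000, -2.400) knots.
Velocity relative to ground = (-15.854, -16.246) + (0.000, -2.400) = (-15.854, -18.646) knots.
Bearing = atan2(-15.85, -18.65) = 220.37° clockwise from north.

220°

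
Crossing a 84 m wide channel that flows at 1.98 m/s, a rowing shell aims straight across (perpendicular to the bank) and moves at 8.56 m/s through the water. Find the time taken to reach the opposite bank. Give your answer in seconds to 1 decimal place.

The component of the rowing shell's velocity perpendicular to the bank is 8.56 m/s.
The flow acts along the bank and has no component across it.
Time = 84 / 8.560 = 9.813 s.

9.8 s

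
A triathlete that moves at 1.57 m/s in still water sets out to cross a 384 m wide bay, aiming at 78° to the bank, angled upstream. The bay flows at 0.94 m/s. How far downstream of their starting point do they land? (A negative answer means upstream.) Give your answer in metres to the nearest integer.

Perpendicular speed = 1.536 m/s; crossing time = 384 / 1.536 = 250.050 s.
Net downstream speed = 0.614 m/s.
Drift = 0.614 × 250.050 = 153.425 m (downstream).

153 m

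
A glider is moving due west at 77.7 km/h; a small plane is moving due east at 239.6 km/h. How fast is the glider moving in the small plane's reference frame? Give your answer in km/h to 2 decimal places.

Taking east as x and north as y: glider velocity = (-77.700, 0.000) km/h; small plane velocity = (239.600, 0.000) km/h.
Velocity of glider relative to small plane = (-77.700, 0.000) − (239.600, 0.000) = (-317.300, 0.000) km/h.
Magnitude = |(-317.300, 0.000)| = 317.300 km/h.

317.30 km/h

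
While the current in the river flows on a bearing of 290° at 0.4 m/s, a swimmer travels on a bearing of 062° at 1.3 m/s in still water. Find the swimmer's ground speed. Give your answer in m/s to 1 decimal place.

1.1 m/s

Taking east as x and north as y: velocity relative to the water = (1.148, 0.610) m/s; the water relative to ground = (-0.376, 0.137) m/s.
Velocity relative to ground = (1.148, 0.610) + (-0.376, 0.137) = (0.772, 0.747) m/s.
Speed = |(0.772, 0.747)| = 1.074 m/s.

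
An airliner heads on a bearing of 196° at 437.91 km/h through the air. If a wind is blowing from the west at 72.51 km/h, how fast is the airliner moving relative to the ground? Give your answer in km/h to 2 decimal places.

Taking east as x and north as y: velocity relative to the air = (-120.704, -420.946) km/h; the air relative to ground = (72.510, 0.000) km/h.
Velocity relative to ground = (-120.704, -420.946) + (72.510, 0.000) = (-48.194, -420.946) km/h.
Speed = |(-48.194, -420.946)| = 423.696 km/h.

423.70 km/h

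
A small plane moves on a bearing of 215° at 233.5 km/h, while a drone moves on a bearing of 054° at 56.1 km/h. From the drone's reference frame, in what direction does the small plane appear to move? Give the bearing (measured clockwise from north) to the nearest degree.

219°

Taking east as x and north as y: small plane velocity = (-133.930, -191.272) km/h; drone velocity = (45.386, 32.975) km/h.
Velocity of small plane relative to drone = (-133.930, -191.272) − (45.386, 32.975) = (-179.316, -224.247) km/h.
Bearing = atan2(-179.32, -224.25) = 218.65° clockwise from north.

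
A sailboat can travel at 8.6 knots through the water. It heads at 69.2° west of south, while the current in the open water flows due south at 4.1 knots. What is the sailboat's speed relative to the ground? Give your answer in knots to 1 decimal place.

10.8 knots

Taking east as x and north as y: velocity relative to the water = (-8.040, -3.054) knots; the water relative to ground = (0.000, -4.100) knots.
Velocity relative to ground = (-8.040, -3.054) + (0.000, -4.100) = (-8.040, -7.154) knots.
Speed = |(-8.040, -7.154)| = 10.762 knots.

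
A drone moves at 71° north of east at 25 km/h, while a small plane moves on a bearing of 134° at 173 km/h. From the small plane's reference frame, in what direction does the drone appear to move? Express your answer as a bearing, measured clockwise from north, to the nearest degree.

321°

Taking east as x and north as y: drone velocity = (8.139, 23.638) km/h; small plane velocity = (124.446, -120.176) km/h.
Velocity of drone relative to small plane = (8.139, 23.638) − (124.446, -120.176) = (-116.307, 143.814) km/h.
Bearing = atan2(-116.31, 143.81) = 321.04° clockwise from north.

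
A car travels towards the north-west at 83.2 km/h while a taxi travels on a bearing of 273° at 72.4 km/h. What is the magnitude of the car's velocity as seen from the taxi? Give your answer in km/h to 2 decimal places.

56.67 km/h

Taking east as x and north as y: car velocity = (-58.831, 58.831) km/h; taxi velocity = (-72.301, 3.789) km/h.
Velocity of car relative to taxi = (-58.831, 58.831) − (-72.301, 3.789) = (13.469, 55.042) km/h.
Magnitude = |(13.469, 55.042)| = 56.666 km/h.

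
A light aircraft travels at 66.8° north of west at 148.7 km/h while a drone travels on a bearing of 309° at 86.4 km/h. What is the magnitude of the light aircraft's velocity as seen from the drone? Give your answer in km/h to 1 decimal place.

82.7 km/h

Taking east as x and north as y: light aircraft velocity = (-58.579, 136.675) km/h; drone velocity = (-67.145, 54.373) km/h.
Velocity of light aircraft relative to drone = (-58.579, 136.675) − (-67.145, 54.373) = (8.566, 82.302) km/h.
Magnitude = |(8.566, 82.302)| = 82.747 km/h.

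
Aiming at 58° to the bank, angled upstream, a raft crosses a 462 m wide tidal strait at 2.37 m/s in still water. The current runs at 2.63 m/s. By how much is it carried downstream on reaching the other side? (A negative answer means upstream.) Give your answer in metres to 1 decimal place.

315.9 m

Perpendicular speed = 2.010 m/s; crossing time = 462 / 2.010 = 229.865 s.
Net downstream speed = 1.374 m/s.
Drift = 1.374 × 229.865 = 315.856 m (downstream).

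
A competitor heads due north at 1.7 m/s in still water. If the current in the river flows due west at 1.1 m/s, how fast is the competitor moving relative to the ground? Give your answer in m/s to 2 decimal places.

Taking east as x and north as y: velocity relative to the water = (0.000, 1.700) m/s; the water relative to ground = (-1.100, 0.000) m/s.
Velocity relative to ground = (0.000, 1.700) + (-1.100, 0.000) = (-1.100, 1.700) m/s.
Speed = |(-1.100, 1.700)| = 2.025 m/s.

2.02 m/s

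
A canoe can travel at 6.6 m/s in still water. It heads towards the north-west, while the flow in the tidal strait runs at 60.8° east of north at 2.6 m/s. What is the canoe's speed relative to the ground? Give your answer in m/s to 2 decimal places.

Taking east as x and north as y: velocity relative to the water = (-4.667, 4.667) m/s; the water relative to ground = (2.270, 1.268) m/s.
Velocity relative to ground = (-4.667, 4.667) + (2.270, 1.268) = (-2.397, 5.935) m/s.
Speed = |(-2.397, 5.935)| = 6.401 m/s.

6.40 m/s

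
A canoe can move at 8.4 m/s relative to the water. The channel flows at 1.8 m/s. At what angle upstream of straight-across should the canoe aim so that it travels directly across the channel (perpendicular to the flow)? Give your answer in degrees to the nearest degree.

12°

To cancel the current, the upstream component of the canoe's velocity must equal the flow: 8.4 sin θ = 1.8.
sin θ = 1.8 / 8.4 = 0.2143.
θ = arcsin(0.2143) = 12.374°.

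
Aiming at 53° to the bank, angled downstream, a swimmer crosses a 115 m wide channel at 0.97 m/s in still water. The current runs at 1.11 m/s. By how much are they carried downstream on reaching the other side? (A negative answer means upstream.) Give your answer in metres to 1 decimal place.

Perpendicular speed = 0.775 m/s; crossing time = 115 / 0.775 = 148.449 s.
Net downstream speed = 1.694 m/s.
Drift = 1.694 × 148.449 = 251.437 m (downstream).

251.4 m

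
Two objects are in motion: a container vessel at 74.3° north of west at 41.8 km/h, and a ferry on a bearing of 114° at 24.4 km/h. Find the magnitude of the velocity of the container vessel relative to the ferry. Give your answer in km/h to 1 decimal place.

Taking east as x and north as y: container vessel velocity = (-11.311, 40.241) km/h; ferry velocity = (22.291, -9.924) km/h.
Velocity of container vessel relative to ferry = (-11.311, 40.241) − (22.291, -9.924) = (-33.602, 50.165) km/h.
Magnitude = |(-33.602, 50.165)| = 60.379 km/h.

60.4 km/h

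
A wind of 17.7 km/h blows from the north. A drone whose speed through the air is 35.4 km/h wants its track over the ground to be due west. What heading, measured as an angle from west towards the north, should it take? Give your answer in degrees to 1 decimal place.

30.0°

The wind pushes perpendicular to the desired track; the heading must have a component into the wind equal to 17.7 km/h: 35.4 sin θ = 17.7.
sin θ = 0.5000, so θ = 30.000°.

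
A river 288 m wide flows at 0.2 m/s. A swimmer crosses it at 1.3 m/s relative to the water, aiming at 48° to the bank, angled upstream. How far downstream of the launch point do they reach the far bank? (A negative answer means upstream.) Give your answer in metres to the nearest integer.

-200 m

Perpendicular speed = 0.966 m/s; crossing time = 288 / 0.966 = 298.109 s.
Net downstream speed = -0.670 m/s.
Drift = -0.670 × 298.109 = -199.694 m (upstream).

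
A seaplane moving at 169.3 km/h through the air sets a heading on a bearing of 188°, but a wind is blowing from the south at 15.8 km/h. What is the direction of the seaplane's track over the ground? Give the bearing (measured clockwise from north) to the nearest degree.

189°

Taking east as x and north as y: velocity relative to the air = (-23.562, -167.652) km/h; the air relative to ground = (0.000, 15.800) km/h.
Velocity relative to ground = (-23.562, -167.652) + (0.000, 15.800) = (-23.562, -151.852) km/h.
Bearing = atan2(-23.56, -151.85) = 188.82° clockwise from north.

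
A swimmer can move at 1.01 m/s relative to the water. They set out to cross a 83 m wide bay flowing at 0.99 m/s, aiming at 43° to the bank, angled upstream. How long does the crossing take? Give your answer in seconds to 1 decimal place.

The component of the swimmer's velocity perpendicular to the bank is 1.01 × sin 43° = 0.689 m/s.
The current is parallel to the bank, so it does not affect the crossing time.
Time = 83 / 0.689 = 120.496 s.

120.5 s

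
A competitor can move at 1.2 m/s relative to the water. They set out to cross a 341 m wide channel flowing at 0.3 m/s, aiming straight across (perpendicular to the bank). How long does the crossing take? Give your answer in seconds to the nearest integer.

284 s

The component of the competitor's velocity perpendicular to the bank is 1.2 m/s.
Only the cross-stream component determines the crossing time; the current contributes nothing perpendicular to the bank.
Time = 341 / 1.200 = 284.167 s.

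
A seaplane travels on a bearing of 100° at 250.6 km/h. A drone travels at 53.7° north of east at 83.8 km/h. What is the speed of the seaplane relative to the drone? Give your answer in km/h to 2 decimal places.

226.30 km/h

Taking east as x and north as y: seaplane velocity = (246.793, -43.516) km/h; drone velocity = (49.611, 67.537) km/h.
Velocity of seaplane relative to drone = (246.793, -43.516) − (49.611, 67.537) = (197.182, -111.053) km/h.
Magnitude = |(197.182, -111.053)| = 226.304 km/h.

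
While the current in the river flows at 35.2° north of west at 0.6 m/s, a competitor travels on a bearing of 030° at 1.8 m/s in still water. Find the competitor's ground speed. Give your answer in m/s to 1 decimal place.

1.9 m/s

Taking east as x and north as y: velocity relative to the water = (0.900, 1.559) m/s; the water relative to ground = (-0.490, 0.346) m/s.
Velocity relative to ground = (0.900, 1.559) + (-0.490, 0.346) = (0.410, 1.905) m/s.
Speed = |(0.410, 1.905)| = 1.948 m/s.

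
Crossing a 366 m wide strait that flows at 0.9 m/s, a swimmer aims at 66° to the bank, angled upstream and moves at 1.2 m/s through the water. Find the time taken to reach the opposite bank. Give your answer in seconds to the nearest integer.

334 s

The component of the swimmer's velocity perpendicular to the bank is 1.2 × sin 66° = 1.096 m/s.
The flow acts along the bank and has no component across it.
Time = 366 / 1.096 = 333.864 s.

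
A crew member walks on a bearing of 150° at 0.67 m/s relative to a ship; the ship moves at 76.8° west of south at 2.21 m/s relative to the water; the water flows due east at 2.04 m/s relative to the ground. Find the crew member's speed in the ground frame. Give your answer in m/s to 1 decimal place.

In east/north components (m/s): crew member relative to ship = (0.335, -0.580); ship relative to water = (-2.152, -0.505); water relative to ground = (2.040, 0.000).
Sum = (0.223, -1.085) m/s.
Speed = |(0.223, -1.085)| = 1.108 m/s.

1.1 m/s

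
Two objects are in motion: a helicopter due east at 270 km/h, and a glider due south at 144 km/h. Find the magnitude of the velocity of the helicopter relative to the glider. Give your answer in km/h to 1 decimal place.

Taking east as x and north as y: helicopter velocity = (270.000, 0.000) km/h; glider velocity = (0.000, -144.000) km/h.
Velocity of helicopter relative to glider = (270.000, 0.000) − (0.000, -144.000) = (270.000, 144.000) km/h.
Magnitude = |(270.000, 144.000)| = 306.000 km/h.

306.0 km/h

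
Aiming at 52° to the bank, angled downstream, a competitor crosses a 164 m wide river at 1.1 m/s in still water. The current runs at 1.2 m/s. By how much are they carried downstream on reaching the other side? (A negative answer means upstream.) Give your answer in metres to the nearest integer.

Perpendicular speed = 0.867 m/s; crossing time = 164 / 0.867 = 189.199 s.
Net downstream speed = 1.877 m/s.
Drift = 1.877 × 189.199 = 355.170 m (downstream).

355 m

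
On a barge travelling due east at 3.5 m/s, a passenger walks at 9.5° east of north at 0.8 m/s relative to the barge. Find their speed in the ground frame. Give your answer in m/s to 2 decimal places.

Taking east as x and north as y: barge velocity = (3.500, 0.000) m/s; passenger velocity relative to barge = (0.132, 0.789) m/s.
Velocity relative to ground = (3.500, 0.000) + (0.132, 0.789) = (3.632, 0.789) m/s.
Speed = |(3.632, 0.789)| = 3.717 m/s.

3.72 m/s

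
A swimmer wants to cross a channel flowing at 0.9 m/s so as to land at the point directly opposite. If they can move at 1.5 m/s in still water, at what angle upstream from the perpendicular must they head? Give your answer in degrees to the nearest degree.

37°

To cancel the current, the upstream component of the swimmer's velocity must equal the flow: 1.5 sin θ = 0.9.
sin θ = 0.9 / 1.5 = 0.6000.
θ = arcsin(0.6000) = 36.870°.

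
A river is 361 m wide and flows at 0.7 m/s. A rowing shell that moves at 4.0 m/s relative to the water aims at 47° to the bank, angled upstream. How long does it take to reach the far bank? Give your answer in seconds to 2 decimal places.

123.40 s

The component of the rowing shell's velocity perpendicular to the bank is 4.0 × sin 47° = 2.925 m/s.
The current is parallel to the bank, so it does not affect the crossing time.
Time = 361 / 2.925 = 123.401 s.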